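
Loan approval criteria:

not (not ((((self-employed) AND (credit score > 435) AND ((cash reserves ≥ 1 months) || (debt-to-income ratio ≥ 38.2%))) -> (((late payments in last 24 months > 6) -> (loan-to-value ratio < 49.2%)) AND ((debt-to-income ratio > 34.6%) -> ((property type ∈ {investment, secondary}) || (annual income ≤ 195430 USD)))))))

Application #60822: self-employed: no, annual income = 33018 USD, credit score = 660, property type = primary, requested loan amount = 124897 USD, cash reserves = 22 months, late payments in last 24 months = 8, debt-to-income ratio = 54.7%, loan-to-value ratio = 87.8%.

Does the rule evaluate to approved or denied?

Atomic conditions:
  self-employed: no → false
  credit score > 435: 660 > 435 is true
  cash reserves ≥ 1 months: 22 ≥ 1 is true
  debt-to-income ratio ≥ 38.2%: 54.7 ≥ 38.2 is true
  late payments in last 24 months > 6: 8 > 6 is true
  loan-to-value ratio < 49.2%: 87.8 < 49.2 is false
  debt-to-income ratio > 34.6%: 54.7 > 34.6 is true
  property type ∈ {investment, secondary}: primary is not in the set → false
  annual income ≤ 195430 USD: 33018 ≤ 195430 is true
Combine:
[1.1.1.3] true OR true = true
[1.1.1] false AND true AND true = false
[1.1.2.1] true → false = false
[1.1.2.2.2] false OR true = true
[1.1.2.2] true → true = true
[1.1.2] false AND true = false
[1.1] false → false (antecedent false ⇒ implication holds) = true
[1] NOT true = false
[root] NOT false = true
Overall: true → approved

Approved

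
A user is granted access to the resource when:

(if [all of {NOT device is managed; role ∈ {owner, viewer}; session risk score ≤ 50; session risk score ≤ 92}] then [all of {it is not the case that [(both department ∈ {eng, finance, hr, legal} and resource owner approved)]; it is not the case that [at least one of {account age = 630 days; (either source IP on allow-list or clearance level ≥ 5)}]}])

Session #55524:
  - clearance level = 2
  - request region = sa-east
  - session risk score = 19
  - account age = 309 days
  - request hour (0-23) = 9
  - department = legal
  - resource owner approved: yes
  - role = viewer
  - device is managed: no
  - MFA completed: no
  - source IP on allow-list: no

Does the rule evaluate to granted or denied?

Denied

Atomic conditions:
  NOT device is managed: no → true
  role ∈ {owner, viewer}: viewer is in the set → true
  session risk score ≤ 50: 19 ≤ 50 is true
  session risk score ≤ 92: 19 ≤ 92 is true
  department ∈ {eng, finance, hr, legal}: legal is in the set → true
  resource owner approved: yes → true
  account age = 630 days: 309 == 630 is false
  source IP on allow-list: no → false
  clearance level ≥ 5: 2 ≥ 5 is false
Combine:
[1] true AND true AND true AND true = true
[2.1.1] true AND true = true
[2.1] NOT true = false
[2.2.1.2] false OR false = false
[2.2.1] false OR false = false
[2.2] NOT false = true
[2] false AND true = false
[root] true → false = false
Overall: false → denied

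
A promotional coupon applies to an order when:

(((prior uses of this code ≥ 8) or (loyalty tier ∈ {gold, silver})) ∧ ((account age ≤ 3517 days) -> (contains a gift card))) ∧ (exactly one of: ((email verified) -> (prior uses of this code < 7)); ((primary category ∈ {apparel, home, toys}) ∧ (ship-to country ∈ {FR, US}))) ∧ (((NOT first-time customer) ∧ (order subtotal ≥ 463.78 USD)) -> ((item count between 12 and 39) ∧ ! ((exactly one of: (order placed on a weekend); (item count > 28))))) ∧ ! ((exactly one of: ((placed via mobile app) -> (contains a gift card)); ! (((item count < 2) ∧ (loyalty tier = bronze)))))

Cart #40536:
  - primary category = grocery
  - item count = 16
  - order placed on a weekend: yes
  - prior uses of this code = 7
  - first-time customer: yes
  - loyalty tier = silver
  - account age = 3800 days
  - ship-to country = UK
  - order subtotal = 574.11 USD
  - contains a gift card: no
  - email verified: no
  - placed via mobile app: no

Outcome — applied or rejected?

Applied

Atomic conditions:
  prior uses of this code ≥ 8: 7 ≥ 8 is false
  loyalty tier ∈ {gold, silver}: silver is in the set → true
  account age ≤ 3517 days: 3800 ≤ 3517 is false
  contains a gift card: no → false
  email verified: no → false
  prior uses of this code < 7: 7 < 7 is false
  primary category ∈ {apparel, home, toys}: grocery is not in the set → false
  ship-to country ∈ {FR, US}: UK is not in the set → false
  NOT first-time customer: yes → false
  order subtotal ≥ 463.78 USD: 574.11 ≥ 463.78 is true
  item count between 12 and 39: 16 in [12, 39] is true
  order placed on a weekend: yes → true
  item count > 28: 16 > 28 is false
  placed via mobile app: no → false
  item count < 2: 16 < 2 is false
  loyalty tier = bronze: silver == bronze is false
Combine:
[1.1] false OR true = true
[1.2] false → false (antecedent false ⇒ implication holds) = true
[1] true AND true = true
[2.1] false → false (antecedent false ⇒ implication holds) = true
[2.2] false AND false = false
[2] exactly-one(true, false) = true
[3.1] false AND true = false
[3.2.2.1] exactly-one(true, false) = true
[3.2.2] NOT true = false
[3.2] true AND false = false
[3] false → false (antecedent false ⇒ implication holds) = true
[4.1.1] false → false (antecedent false ⇒ implication holds) = true
[4.1.2.1] false AND false = false
[4.1.2] NOT false = true
[4.1] exactly-one(true, true) = false
[4] NOT false = true
[root] true AND true AND true AND true = true
Overall: true → applied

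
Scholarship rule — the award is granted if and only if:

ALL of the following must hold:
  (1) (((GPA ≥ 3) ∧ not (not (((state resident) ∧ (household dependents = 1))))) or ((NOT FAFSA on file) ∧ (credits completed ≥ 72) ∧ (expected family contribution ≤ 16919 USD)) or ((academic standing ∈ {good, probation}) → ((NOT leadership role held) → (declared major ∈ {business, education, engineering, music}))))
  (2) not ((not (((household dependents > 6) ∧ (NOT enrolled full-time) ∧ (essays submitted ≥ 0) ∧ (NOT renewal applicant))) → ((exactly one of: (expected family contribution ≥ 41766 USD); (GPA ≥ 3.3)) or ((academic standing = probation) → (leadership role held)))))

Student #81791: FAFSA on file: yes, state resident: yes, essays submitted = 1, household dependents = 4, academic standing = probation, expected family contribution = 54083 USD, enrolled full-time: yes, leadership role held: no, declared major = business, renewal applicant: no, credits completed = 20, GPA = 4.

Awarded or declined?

Awarded

Atomic conditions:
  GPA ≥ 3: 4 ≥ 3 is true
  state resident: yes → true
  household dependents = 1: 4 == 1 is false
  NOT FAFSA on file: yes → false
  credits completed ≥ 72: 20 ≥ 72 is false
  expected family contribution ≤ 16919 USD: 54083 ≤ 16919 is false
  academic standing ∈ {good, probation}: probation is in the set → true
  NOT leadership role held: no → true
  declared major ∈ {business, education, engineering, music}: business is in the set → true
  household dependents > 6: 4 > 6 is false
  NOT enrolled full-time: yes → false
  essays submitted ≥ 0: 1 ≥ 0 is true
  NOT renewal applicant: no → true
  expected family contribution ≥ 41766 USD: 54083 ≥ 41766 is true
  GPA ≥ 3.3: 4 ≥ 3.3 is true
  academic standing = probation: probation == probation is true
  leadership role held: no → false
Combine:
[1.1.2.1.1] true AND false = false
[1.1.2.1] NOT false = true
[1.1.2] NOT true = false
[1.1] true AND false = false
[1.2] false AND false AND false = false
[1.3.2] true → true = true
[1.3] true → true = true
[1] false OR false OR true = true
[2.1.1.1] false AND false AND true AND true = false
[2.1.1] NOT false = true
[2.1.2.1] exactly-one(true, true) = false
[2.1.2.2] true → false = false
[2.1.2] false OR false = false
[2.1] true → false = false
[2] NOT false = true
[root] true AND true = true
Overall: true → awarded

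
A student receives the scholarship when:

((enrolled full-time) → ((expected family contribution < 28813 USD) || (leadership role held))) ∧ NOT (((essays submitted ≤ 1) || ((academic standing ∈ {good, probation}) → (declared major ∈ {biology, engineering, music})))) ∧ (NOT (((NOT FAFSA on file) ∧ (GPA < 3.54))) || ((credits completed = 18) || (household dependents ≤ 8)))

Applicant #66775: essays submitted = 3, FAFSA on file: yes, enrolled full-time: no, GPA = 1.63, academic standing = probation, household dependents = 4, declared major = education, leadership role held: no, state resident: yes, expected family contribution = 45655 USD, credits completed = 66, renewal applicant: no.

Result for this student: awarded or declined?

Awarded

Atomic conditions:
  enrolled full-time: no → false
  expected family contribution < 28813 USD: 45655 < 28813 is false
  leadership role held: no → false
  essays submitted ≤ 1: 3 ≤ 1 is false
  academic standing ∈ {good, probation}: probation is in the set → true
  declared major ∈ {biology, engineering, music}: education is not in the set → false
  NOT FAFSA on file: yes → false
  GPA < 3.54: 1.63 < 3.54 is true
  credits completed = 18: 66 == 18 is false
  household dependents ≤ 8: 4 ≤ 8 is true
Combine:
[1.2] false OR false = false
[1] false → false (antecedent false ⇒ implication holds) = true
[2.1.2] true → false = false
[2.1] false OR false = false
[2] NOT false = true
[3.1.1] false AND true = false
[3.1] NOT false = true
[3.2] false OR true = true
[3] true OR true = true
[root] true AND true AND true = true
Overall: true → awarded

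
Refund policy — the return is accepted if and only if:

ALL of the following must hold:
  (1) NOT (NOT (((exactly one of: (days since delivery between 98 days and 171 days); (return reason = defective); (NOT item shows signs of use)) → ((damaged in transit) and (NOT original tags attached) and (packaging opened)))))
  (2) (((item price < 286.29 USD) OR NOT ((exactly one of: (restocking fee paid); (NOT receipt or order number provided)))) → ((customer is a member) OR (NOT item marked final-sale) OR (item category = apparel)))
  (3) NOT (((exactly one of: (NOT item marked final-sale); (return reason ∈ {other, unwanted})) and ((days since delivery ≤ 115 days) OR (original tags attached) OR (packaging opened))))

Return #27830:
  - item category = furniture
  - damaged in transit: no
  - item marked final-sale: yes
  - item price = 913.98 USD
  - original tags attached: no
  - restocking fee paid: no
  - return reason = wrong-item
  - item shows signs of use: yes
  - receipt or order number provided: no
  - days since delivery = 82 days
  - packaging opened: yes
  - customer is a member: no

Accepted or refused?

Accepted

Atomic conditions:
  days since delivery between 98 days and 171 days: 82 in [98, 171] is false
  return reason = defective: wrong-item == defective is false
  NOT item shows signs of use: yes → false
  damaged in transit: no → false
  NOT original tags attached: no → true
  packaging opened: yes → true
  item price < 286.29 USD: 913.98 < 286.29 is false
  restocking fee paid: no → false
  NOT receipt or order number provided: no → true
  customer is a member: no → false
  NOT item marked final-sale: yes → false
  item category = apparel: furniture == apparel is false
  return reason ∈ {other, unwanted}: wrong-item is not in the set → false
  days since delivery ≤ 115 days: 82 ≤ 115 is true
  original tags attached: no → false
Combine:
[1.1.1.1] exactly-one(false, false, false) = false
[1.1.1.2] false AND true AND true = false
[1.1.1] false → false (antecedent false ⇒ implication holds) = true
[1.1] NOT true = false
[1] NOT false = true
[2.1.2.1] exactly-one(false, true) = true
[2.1.2] NOT true = false
[2.1] false OR false = false
[2.2] false OR false OR false = false
[2] false → false (antecedent false ⇒ implication holds) = true
[3.1.1] exactly-one(false, false) = false
[3.1.2] true OR false OR true = true
[3.1] false AND true = false
[3] NOT false = true
[root] true AND true AND true = true
Overall: true → accepted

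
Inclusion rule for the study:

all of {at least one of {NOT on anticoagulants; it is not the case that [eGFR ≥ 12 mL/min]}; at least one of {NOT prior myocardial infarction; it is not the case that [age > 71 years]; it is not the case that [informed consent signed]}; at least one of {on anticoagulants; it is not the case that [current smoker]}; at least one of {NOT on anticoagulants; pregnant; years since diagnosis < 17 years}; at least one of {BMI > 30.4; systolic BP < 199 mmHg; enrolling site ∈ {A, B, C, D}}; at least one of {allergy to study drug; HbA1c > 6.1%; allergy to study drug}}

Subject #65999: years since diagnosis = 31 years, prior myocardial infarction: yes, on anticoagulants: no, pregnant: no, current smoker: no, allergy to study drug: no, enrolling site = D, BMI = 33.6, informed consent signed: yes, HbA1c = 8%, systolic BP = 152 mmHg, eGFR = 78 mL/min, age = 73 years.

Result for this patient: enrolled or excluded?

Atomic conditions:
  NOT on anticoagulants: no → true
  eGFR ≥ 12 mL/min: 78 ≥ 12 is true
  NOT prior myocardial infarction: yes → false
  age > 71 years: 73 > 71 is true
  informed consent signed: yes → true
  on anticoagulants: no → false
  current smoker: no → false
  pregnant: no → false
  years since diagnosis < 17 years: 31 < 17 is false
  BMI > 30.4: 33.6 > 30.4 is true
  systolic BP < 199 mmHg: 152 < 199 is true
  enrolling site ∈ {A, B, C, D}: D is in the set → true
  allergy to study drug: no → false
  HbA1c > 6.1%: 8 > 6.1 is true
Combine:
[1.2] NOT true = false
[1] true OR false = true
[2.2] NOT true = false
[2.3] NOT true = false
[2] false OR false OR false = false
[3.2] NOT false = true
[3] false OR true = true
[4] true OR false OR false = true
[5] true OR true OR true = true
[6] false OR true OR false = true
[root] true AND false AND true AND true AND true AND true = false
Overall: false → excluded

Excluded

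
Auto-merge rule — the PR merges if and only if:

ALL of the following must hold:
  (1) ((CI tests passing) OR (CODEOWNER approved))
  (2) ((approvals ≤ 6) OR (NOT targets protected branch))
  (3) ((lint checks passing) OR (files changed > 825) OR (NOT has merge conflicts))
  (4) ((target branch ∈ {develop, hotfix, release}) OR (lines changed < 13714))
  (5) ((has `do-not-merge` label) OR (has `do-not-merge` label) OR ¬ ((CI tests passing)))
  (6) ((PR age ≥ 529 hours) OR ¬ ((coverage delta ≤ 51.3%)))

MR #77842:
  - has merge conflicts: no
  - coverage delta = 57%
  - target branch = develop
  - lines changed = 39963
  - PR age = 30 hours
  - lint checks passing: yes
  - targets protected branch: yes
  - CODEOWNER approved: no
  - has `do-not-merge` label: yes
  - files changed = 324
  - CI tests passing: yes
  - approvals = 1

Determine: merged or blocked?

Merged

Atomic conditions:
  CI tests passing: yes → true
  CODEOWNER approved: no → false
  approvals ≤ 6: 1 ≤ 6 is true
  NOT targets protected branch: yes → false
  lint checks passing: yes → true
  files changed > 825: 324 > 825 is false
  NOT has merge conflicts: no → true
  target branch ∈ {develop, hotfix, release}: develop is in the set → true
  lines changed < 13714: 39963 < 13714 is false
  has `do-not-merge` label: yes → true
  PR age ≥ 529 hours: 30 ≥ 529 is false
  coverage delta ≤ 51.3%: 57 ≤ 51.3 is false
Combine:
[1] true OR false = true
[2] true OR false = true
[3] true OR false OR true = true
[4] true OR false = true
[5.3] NOT true = false
[5] true OR true OR false = true
[6.2] NOT false = true
[6] false OR true = true
[root] true AND true AND true AND true AND true AND true = true
Overall: true → merged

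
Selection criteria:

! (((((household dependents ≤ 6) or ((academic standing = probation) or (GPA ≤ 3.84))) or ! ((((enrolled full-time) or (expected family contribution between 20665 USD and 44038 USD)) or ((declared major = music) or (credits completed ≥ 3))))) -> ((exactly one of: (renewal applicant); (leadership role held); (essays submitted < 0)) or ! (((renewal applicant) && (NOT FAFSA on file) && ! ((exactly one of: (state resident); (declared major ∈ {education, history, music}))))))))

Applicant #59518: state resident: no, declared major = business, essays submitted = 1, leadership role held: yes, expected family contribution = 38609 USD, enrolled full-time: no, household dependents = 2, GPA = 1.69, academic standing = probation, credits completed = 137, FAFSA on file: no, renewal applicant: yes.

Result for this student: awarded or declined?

Awarded

Atomic conditions:
  household dependents ≤ 6: 2 ≤ 6 is true
  academic standing = probation: probation == probation is true
  GPA ≤ 3.84: 1.69 ≤ 3.84 is true
  enrolled full-time: no → false
  expected family contribution between 20665 USD and 44038 USD: 38609 in [20665, 44038] is true
  declared major = music: business == music is false
  credits completed ≥ 3: 137 ≥ 3 is true
  renewal applicant: yes → true
  leadership role held: yes → true
  essays submitted < 0: 1 < 0 is false
  NOT FAFSA on file: no → true
  state resident: no → false
  declared major ∈ {education, history, music}: business is not in the set → false
Combine:
[1.1.1.2] true OR true = true
[1.1.1] true OR true = true
[1.1.2.1.1] false OR true = true
[1.1.2.1.2] false OR true = true
[1.1.2.1] true OR true = true
[1.1.2] NOT true = false
[1.1] true OR false = true
[1.2.1] exactly-one(true, true, false) = false
[1.2.2.1.3.1] exactly-one(false, false) = false
[1.2.2.1.3] NOT false = true
[1.2.2.1] true AND true AND true = true
[1.2.2] NOT true = false
[1.2] false OR false = false
[1] true → false = false
[root] NOT false = true
Overall: true → awarded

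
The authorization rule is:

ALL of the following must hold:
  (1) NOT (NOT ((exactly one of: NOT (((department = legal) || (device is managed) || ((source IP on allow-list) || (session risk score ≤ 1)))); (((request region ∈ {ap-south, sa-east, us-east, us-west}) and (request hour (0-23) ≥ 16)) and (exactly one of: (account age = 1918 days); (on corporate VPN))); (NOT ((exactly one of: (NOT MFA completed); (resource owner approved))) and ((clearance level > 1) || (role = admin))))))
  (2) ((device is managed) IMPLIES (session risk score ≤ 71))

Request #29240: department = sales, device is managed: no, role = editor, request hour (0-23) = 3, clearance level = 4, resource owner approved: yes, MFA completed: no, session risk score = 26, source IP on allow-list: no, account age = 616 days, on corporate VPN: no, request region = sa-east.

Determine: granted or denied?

Atomic conditions:
  department = legal: sales == legal is false
  device is managed: no → false
  source IP on allow-list: no → false
  session risk score ≤ 1: 26 ≤ 1 is false
  request region ∈ {ap-south, sa-east, us-east, us-west}: sa-east is in the set → true
  request hour (0-23) ≥ 16: 3 ≥ 16 is false
  account age = 1918 days: 616 == 1918 is false
  on corporate VPN: no → false
  NOT MFA completed: no → true
  resource owner approved: yes → true
  clearance level > 1: 4 > 1 is true
  role = admin: editor == admin is false
  session risk score ≤ 71: 26 ≤ 71 is true
Combine:
[1.1.1.1.1.3] false OR false = false
[1.1.1.1.1] false OR false OR false = false
[1.1.1.1] NOT false = true
[1.1.1.2.1] true AND false = false
[1.1.1.2.2] exactly-one(false, false) = false
[1.1.1.2] false AND false = false
[1.1.1.3.1.1] exactly-one(true, true) = false
[1.1.1.3.1] NOT false = true
[1.1.1.3.2] true OR false = true
[1.1.1.3] true AND true = true
[1.1.1] exactly-one(true, false, true) = false
[1.1] NOT false = true
[1] NOT true = false
[2] false → true (antecedent false ⇒ implication holds) = true
[root] false AND true = false
Overall: false → denied

Denied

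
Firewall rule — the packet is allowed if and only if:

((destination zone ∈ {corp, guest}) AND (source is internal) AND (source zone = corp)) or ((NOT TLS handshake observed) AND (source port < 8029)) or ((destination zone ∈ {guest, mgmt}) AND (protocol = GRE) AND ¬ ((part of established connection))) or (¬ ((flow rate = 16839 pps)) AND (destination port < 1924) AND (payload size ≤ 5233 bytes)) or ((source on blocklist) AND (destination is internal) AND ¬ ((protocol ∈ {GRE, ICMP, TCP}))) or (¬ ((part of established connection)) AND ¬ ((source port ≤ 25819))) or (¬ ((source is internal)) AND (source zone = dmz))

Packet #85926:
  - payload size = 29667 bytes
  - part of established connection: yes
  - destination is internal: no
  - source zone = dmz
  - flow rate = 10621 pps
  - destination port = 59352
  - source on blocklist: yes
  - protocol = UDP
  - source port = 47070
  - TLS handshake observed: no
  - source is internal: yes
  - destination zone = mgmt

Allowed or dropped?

Dropped

Atomic conditions:
  destination zone ∈ {corp, guest}: mgmt is not in the set → false
  source is internal: yes → true
  source zone = corp: dmz == corp is false
  NOT TLS handshake observed: no → true
  source port < 8029: 47070 < 8029 is false
  destination zone ∈ {guest, mgmt}: mgmt is in the set → true
  protocol = GRE: UDP == GRE is false
  part of established connection: yes → true
  flow rate = 16839 pps: 10621 == 16839 is false
  destination port < 1924: 59352 < 1924 is false
  payload size ≤ 5233 bytes: 29667 ≤ 5233 is false
  source on blocklist: yes → true
  destination is internal: no → false
  protocol ∈ {GRE, ICMP, TCP}: UDP is not in the set → false
  source port ≤ 25819: 47070 ≤ 25819 is false
  source zone = dmz: dmz == dmz is true
Combine:
[1] false AND true AND false = false
[2] true AND false = false
[3.3] NOT true = false
[3] true AND false AND false = false
[4.1] NOT false = true
[4] true AND false AND false = false
[5.3] NOT false = true
[5] true AND false AND true = false
[6.1] NOT true = false
[6.2] NOT false = true
[6] false AND true = false
[7.1] NOT true = false
[7] false AND true = false
[root] false OR false OR false OR false OR false OR false OR false = false
Overall: false → dropped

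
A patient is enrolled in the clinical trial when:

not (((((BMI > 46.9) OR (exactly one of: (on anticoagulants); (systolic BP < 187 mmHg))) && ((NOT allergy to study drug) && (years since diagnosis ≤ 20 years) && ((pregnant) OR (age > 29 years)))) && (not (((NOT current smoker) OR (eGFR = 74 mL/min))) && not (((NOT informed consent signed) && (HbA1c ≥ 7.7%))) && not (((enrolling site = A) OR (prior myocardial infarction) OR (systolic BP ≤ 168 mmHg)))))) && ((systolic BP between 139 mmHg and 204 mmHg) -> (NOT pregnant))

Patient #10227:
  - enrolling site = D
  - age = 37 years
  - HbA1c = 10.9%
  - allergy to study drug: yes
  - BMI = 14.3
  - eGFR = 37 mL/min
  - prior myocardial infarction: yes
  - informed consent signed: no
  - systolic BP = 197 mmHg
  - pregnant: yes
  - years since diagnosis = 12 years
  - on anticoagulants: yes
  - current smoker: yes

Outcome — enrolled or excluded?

Atomic conditions:
  BMI > 46.9: 14.3 > 46.9 is false
  on anticoagulants: yes → true
  systolic BP < 187 mmHg: 197 < 187 is false
  NOT allergy to study drug: yes → false
  years since diagnosis ≤ 20 years: 12 ≤ 20 is true
  pregnant: yes → true
  age > 29 years: 37 > 29 is true
  NOT current smoker: yes → false
  eGFR = 74 mL/min: 37 == 74 is false
  NOT informed consent signed: no → true
  HbA1c ≥ 7.7%: 10.9 ≥ 7.7 is true
  enrolling site = A: D == A is false
  prior myocardial infarction: yes → true
  systolic BP ≤ 168 mmHg: 197 ≤ 168 is false
  systolic BP between 139 mmHg and 204 mmHg: 197 in [139, 204] is true
  NOT pregnant: yes → false
Combine:
[1.1.1.1.2] exactly-one(true, false) = true
[1.1.1.1] false OR true = true
[1.1.1.2.3] true OR true = true
[1.1.1.2] false AND true AND true = false
[1.1.1] true AND false = false
[1.1.2.1.1] false OR false = false
[1.1.2.1] NOT false = true
[1.1.2.2.1] true AND true = true
[1.1.2.2] NOT true = false
[1.1.2.3.1] false OR true OR false = true
[1.1.2.3] NOT true = false
[1.1.2] true AND false AND false = false
[1.1] false AND false = false
[1] NOT false = true
[2] true → false = false
[root] true AND false = false
Overall: false → excluded

Excluded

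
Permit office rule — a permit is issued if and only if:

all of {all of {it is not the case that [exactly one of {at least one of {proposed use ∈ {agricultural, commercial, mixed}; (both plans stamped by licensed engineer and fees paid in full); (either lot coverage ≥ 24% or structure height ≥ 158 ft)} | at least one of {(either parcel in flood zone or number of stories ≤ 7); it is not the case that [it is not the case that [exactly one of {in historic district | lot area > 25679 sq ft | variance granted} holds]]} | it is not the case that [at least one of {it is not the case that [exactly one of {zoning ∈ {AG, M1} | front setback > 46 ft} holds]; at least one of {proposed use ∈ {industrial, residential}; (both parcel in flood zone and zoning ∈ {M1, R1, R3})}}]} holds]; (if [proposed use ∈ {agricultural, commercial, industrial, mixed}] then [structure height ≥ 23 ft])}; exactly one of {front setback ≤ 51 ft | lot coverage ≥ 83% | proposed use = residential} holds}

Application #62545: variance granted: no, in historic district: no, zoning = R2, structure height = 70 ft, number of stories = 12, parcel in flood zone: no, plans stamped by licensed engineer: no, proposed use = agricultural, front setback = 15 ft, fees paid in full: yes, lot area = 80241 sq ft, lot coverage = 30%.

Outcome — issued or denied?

Atomic conditions:
  proposed use ∈ {agricultural, commercial, mixed}: agricultural is in the set → true
  plans stamped by licensed engineer: no → false
  fees paid in full: yes → true
  lot coverage ≥ 24%: 30 ≥ 24 is true
  structure height ≥ 158 ft: 70 ≥ 158 is false
  parcel in flood zone: no → false
  number of stories ≤ 7: 12 ≤ 7 is false
  in historic district: no → false
  lot area > 25679 sq ft: 80241 > 25679 is true
  variance granted: no → false
  zoning ∈ {AG, M1}: R2 is not in the set → false
  front setback > 46 ft: 15 > 46 is false
  proposed use ∈ {industrial, residential}: agricultural is not in the set → false
  zoning ∈ {M1, R1, R3}: R2 is not in the set → false
  proposed use ∈ {agricultural, commercial, industrial, mixed}: agricultural is in the set → true
  structure height ≥ 23 ft: 70 ≥ 23 is true
  front setback ≤ 51 ft: 15 ≤ 51 is true
  lot coverage ≥ 83%: 30 ≥ 83 is false
  proposed use = residential: agricultural == residential is false
Combine:
[1.1.1.1.2] false AND true = false
[1.1.1.1.3] true OR false = true
[1.1.1.1] true OR false OR true = true
[1.1.1.2.1] false OR false = false
[1.1.1.2.2.1.1] exactly-one(false, true, false) = true
[1.1.1.2.2.1] NOT true = false
[1.1.1.2.2] NOT false = true
[1.1.1.2] false OR true = true
[1.1.1.3.1.1.1] exactly-one(false, false) = false
[1.1.1.3.1.1] NOT false = true
[1.1.1.3.1.2.2] false AND false = false
[1.1.1.3.1.2] false OR false = false
[1.1.1.3.1] true OR false = true
[1.1.1.3] NOT true = false
[1.1.1] exactly-one(true, true, false) = false
[1.1] NOT false = true
[1.2] true → true = true
[1] true AND true = true
[2] exactly-one(true, false, false) = true
[root] true AND true = true
Overall: true → issued

Issued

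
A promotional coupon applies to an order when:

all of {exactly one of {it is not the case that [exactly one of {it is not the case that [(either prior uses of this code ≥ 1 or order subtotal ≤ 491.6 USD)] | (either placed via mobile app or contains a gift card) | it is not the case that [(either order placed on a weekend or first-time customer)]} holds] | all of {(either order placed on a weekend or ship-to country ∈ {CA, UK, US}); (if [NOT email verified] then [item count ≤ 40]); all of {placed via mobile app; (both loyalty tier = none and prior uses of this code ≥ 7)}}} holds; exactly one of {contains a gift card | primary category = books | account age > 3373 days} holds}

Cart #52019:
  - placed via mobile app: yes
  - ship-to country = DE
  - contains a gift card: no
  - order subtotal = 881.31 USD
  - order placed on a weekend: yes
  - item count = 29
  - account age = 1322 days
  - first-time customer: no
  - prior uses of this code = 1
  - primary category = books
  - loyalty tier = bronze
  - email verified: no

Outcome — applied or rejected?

Rejected

Atomic conditions:
  prior uses of this code ≥ 1: 1 ≥ 1 is true
  order subtotal ≤ 491.6 USD: 881.31 ≤ 491.6 is false
  placed via mobile app: yes → true
  contains a gift card: no → false
  order placed on a weekend: yes → true
  first-time customer: no → false
  ship-to country ∈ {CA, UK, US}: DE is not in the set → false
  NOT email verified: no → true
  item count ≤ 40: 29 ≤ 40 is true
  loyalty tier = none: bronze == none is false
  prior uses of this code ≥ 7: 1 ≥ 7 is false
  primary category = books: books == books is true
  account age > 3373 days: 1322 > 3373 is false
Combine:
[1.1.1.1.1] true OR false = true
[1.1.1.1] NOT true = false
[1.1.1.2] true OR false = true
[1.1.1.3.1] true OR false = true
[1.1.1.3] NOT true = false
[1.1.1] exactly-one(false, true, false) = true
[1.1] NOT true = false
[1.2.1] true OR false = true
[1.2.2] true → true = true
[1.2.3.2] false AND false = false
[1.2.3] true AND false = false
[1.2] true AND true AND false = false
[1] exactly-one(false, false) = false
[2] exactly-one(false, true, false) = true
[root] false AND true = false
Overall: false → rejected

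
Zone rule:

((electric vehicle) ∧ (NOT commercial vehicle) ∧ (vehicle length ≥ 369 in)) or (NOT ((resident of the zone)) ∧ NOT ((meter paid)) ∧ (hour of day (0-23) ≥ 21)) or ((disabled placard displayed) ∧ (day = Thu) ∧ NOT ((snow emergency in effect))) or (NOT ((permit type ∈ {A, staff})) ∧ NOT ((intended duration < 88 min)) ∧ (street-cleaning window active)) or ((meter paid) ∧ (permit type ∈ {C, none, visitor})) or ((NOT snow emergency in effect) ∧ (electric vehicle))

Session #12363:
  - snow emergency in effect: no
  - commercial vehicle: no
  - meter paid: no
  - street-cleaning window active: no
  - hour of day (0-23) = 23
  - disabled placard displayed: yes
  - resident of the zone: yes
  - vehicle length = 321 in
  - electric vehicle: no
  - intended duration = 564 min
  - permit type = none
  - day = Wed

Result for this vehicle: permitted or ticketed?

Ticketed

Atomic conditions:
  electric vehicle: no → false
  NOT commercial vehicle: no → true
  vehicle length ≥ 369 in: 321 ≥ 369 is false
  resident of the zone: yes → true
  meter paid: no → false
  hour of day (0-23) ≥ 21: 23 ≥ 21 is true
  disabled placard displayed: yes → true
  day = Thu: Wed == Thu is false
  snow emergency in effect: no → false
  permit type ∈ {A, staff}: none is not in the set → false
  intended duration < 88 min: 564 < 88 is false
  street-cleaning window active: no → false
  permit type ∈ {C, none, visitor}: none is in the set → true
  NOT snow emergency in effect: no → true
Combine:
[1] false AND true AND false = false
[2.1] NOT true = false
[2.2] NOT false = true
[2] false AND true AND true = false
[3.3] NOT false = true
[3] true AND false AND true = false
[4.1] NOT false = true
[4.2] NOT false = true
[4] true AND true AND false = false
[5] false AND true = false
[6] true AND false = false
[root] false OR false OR false OR false OR false OR false = false
Overall: false → ticketed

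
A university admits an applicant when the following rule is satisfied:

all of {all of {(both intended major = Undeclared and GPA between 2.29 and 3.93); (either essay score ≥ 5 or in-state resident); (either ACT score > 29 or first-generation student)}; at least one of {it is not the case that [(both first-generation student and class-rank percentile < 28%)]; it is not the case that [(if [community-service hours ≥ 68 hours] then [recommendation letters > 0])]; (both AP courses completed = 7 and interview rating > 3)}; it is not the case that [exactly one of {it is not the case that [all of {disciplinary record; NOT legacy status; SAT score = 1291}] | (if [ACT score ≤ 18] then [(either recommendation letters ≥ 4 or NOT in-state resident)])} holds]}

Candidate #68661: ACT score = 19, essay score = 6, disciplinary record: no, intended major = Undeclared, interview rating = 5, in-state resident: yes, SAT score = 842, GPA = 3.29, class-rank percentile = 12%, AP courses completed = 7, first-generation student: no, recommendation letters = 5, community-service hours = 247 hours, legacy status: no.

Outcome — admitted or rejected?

Atomic conditions:
  intended major = Undeclared: Undeclared == Undeclared is true
  GPA between 2.29 and 3.93: 3.29 in [2.29, 3.93] is true
  essay score ≥ 5: 6 ≥ 5 is true
  in-state resident: yes → true
  ACT score > 29: 19 > 29 is false
  first-generation student: no → false
  class-rank percentile < 28%: 12 < 28 is true
  community-service hours ≥ 68 hours: 247 ≥ 68 is true
  recommendation letters > 0: 5 > 0 is true
  AP courses completed = 7: 7 == 7 is true
  interview rating > 3: 5 > 3 is true
  disciplinary record: no → false
  NOT legacy status: no → true
  SAT score = 1291: 842 == 1291 is false
  ACT score ≤ 18: 19 ≤ 18 is false
  recommendation letters ≥ 4: 5 ≥ 4 is true
  NOT in-state resident: yes → false
Combine:
[1.1] true AND true = true
[1.2] true OR true = true
[1.3] false OR false = false
[1] true AND true AND false = false
[2.1.1] false AND true = false
[2.1] NOT false = true
[2.2.1] true → true = true
[2.2] NOT true = false
[2.3] true AND true = true
[2] true OR false OR true = true
[3.1.1.1] false AND true AND false = false
[3.1.1] NOT false = true
[3.1.2.2] true OR false = true
[3.1.2] false → true (antecedent false ⇒ implication holds) = true
[3.1] exactly-one(true, true) = false
[3] NOT false = true
[root] false AND true AND true = false
Overall: false → rejected

Rejected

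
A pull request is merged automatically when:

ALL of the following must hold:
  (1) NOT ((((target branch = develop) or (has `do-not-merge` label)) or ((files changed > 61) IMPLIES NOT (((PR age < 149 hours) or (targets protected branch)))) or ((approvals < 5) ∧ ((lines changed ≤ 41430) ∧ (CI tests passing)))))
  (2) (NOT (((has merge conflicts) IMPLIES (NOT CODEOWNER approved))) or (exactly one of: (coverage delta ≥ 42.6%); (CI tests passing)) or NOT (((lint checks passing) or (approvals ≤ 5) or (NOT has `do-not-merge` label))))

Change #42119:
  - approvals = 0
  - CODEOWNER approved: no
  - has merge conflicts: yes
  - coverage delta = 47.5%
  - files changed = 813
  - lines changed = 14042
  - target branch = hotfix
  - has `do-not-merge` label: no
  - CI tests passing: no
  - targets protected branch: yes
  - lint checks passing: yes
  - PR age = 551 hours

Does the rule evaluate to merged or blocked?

Merged

Atomic conditions:
  target branch = develop: hotfix == develop is false
  has `do-not-merge` label: no → false
  files changed > 61: 813 > 61 is true
  PR age < 149 hours: 551 < 149 is false
  targets protected branch: yes → true
  approvals < 5: 0 < 5 is true
  lines changed ≤ 41430: 14042 ≤ 41430 is true
  CI tests passing: no → false
  has merge conflicts: yes → true
  NOT CODEOWNER approved: no → true
  coverage delta ≥ 42.6%: 47.5 ≥ 42.6 is true
  lint checks passing: yes → true
  approvals ≤ 5: 0 ≤ 5 is true
  NOT has `do-not-merge` label: no → true
Combine:
[1.1.1] false OR false = false
[1.1.2.2.1] false OR true = true
[1.1.2.2] NOT true = false
[1.1.2] true → false = false
[1.1.3.2] true AND false = false
[1.1.3] true AND false = false
[1.1] false OR false OR false = false
[1] NOT false = true
[2.1.1] true → true = true
[2.1] NOT true = false
[2.2] exactly-one(true, false) = true
[2.3.1] true OR true OR true = true
[2.3] NOT true = false
[2] false OR true OR false = true
[root] true AND true = true
Overall: true → merged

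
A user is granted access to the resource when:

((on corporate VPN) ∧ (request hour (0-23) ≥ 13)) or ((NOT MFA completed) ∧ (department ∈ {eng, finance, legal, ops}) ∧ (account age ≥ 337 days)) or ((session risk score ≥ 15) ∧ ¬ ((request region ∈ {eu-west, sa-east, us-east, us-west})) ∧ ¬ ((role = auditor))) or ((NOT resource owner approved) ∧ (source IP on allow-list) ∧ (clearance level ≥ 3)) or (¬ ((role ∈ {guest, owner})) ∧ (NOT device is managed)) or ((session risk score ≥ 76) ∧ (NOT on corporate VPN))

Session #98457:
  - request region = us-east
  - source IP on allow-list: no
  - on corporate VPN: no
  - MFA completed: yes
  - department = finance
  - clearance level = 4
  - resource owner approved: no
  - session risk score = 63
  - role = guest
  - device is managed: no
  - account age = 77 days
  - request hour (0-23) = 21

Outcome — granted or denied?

Atomic conditions:
  on corporate VPN: no → false
  request hour (0-23) ≥ 13: 21 ≥ 13 is true
  NOT MFA completed: yes → false
  department ∈ {eng, finance, legal, ops}: finance is in the set → true
  account age ≥ 337 days: 77 ≥ 337 is false
  session risk score ≥ 15: 63 ≥ 15 is true
  request region ∈ {eu-west, sa-east, us-east, us-west}: us-east is in the set → true
  role = auditor: guest == auditor is false
  NOT resource owner approved: no → true
  source IP on allow-list: no → false
  clearance level ≥ 3: 4 ≥ 3 is true
  role ∈ {guest, owner}: guest is in the set → true
  NOT device is managed: no → true
  session risk score ≥ 76: 63 ≥ 76 is false
  NOT on corporate VPN: no → true
Combine:
[1] false AND true = false
[2] false AND true AND false = false
[3.2] NOT true = false
[3.3] NOT false = true
[3] true AND false AND true = false
[4] true AND false AND true = false
[5.1] NOT true = false
[5] false AND true = false
[6] false AND true = false
[root] false OR false OR false OR false OR false OR false = false
Overall: false → denied

Denied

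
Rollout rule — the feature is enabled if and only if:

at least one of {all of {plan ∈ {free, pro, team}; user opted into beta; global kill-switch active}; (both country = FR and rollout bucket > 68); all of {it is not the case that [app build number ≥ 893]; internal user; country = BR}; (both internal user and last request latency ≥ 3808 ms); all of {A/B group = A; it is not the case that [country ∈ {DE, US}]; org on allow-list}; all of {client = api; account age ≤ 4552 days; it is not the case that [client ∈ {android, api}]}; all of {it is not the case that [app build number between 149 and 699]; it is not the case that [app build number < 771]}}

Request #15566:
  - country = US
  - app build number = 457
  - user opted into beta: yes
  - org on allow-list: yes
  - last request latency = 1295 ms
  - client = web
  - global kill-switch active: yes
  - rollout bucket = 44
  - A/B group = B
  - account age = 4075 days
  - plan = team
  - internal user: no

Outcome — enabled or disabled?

Enabled

Atomic conditions:
  plan ∈ {free, pro, team}: team is in the set → true
  user opted into beta: yes → true
  global kill-switch active: yes → true
  country = FR: US == FR is false
  rollout bucket > 68: 44 > 68 is false
  app build number ≥ 893: 457 ≥ 893 is false
  internal user: no → false
  country = BR: US == BR is false
  last request latency ≥ 3808 ms: 1295 ≥ 3808 is false
  A/B group = A: B == A is false
  country ∈ {DE, US}: US is in the set → true
  org on allow-list: yes → true
  client = api: web == api is false
  account age ≤ 4552 days: 4075 ≤ 4552 is true
  client ∈ {android, api}: web is not in the set → false
  app build number between 149 and 699: 457 in [149, 699] is true
  app build number < 771: 457 < 771 is true
Combine:
[1] true AND true AND true = true
[2] false AND false = false
[3.1] NOT false = true
[3] true AND false AND false = false
[4] false AND false = false
[5.2] NOT true = false
[5] false AND false AND true = false
[6.3] NOT false = true
[6] false AND true AND true = false
[7.1] NOT true = false
[7.2] NOT true = false
[7] false AND false = false
[root] true OR false OR false OR false OR false OR false OR false = true
Overall: true → enabled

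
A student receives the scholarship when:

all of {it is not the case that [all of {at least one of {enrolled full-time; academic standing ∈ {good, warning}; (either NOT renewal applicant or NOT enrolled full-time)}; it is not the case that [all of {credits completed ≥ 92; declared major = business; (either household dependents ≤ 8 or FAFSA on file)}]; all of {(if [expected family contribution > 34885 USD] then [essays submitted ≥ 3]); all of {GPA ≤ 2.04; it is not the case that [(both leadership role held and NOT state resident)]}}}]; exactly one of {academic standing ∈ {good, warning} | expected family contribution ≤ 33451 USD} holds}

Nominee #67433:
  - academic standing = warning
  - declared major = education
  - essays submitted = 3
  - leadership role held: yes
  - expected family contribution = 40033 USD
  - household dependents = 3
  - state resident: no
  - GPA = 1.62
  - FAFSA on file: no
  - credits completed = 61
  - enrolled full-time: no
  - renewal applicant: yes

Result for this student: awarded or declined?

Awarded

Atomic conditions:
  enrolled full-time: no → false
  academic standing ∈ {good, warning}: warning is in the set → true
  NOT renewal applicant: yes → false
  NOT enrolled full-time: no → true
  credits completed ≥ 92: 61 ≥ 92 is false
  declared major = business: education == business is false
  household dependents ≤ 8: 3 ≤ 8 is true
  FAFSA on file: no → false
  expected family contribution > 34885 USD: 40033 > 34885 is true
  essays submitted ≥ 3: 3 ≥ 3 is true
  GPA ≤ 2.04: 1.62 ≤ 2.04 is true
  leadership role held: yes → true
  NOT state resident: no → true
  expected family contribution ≤ 33451 USD: 40033 ≤ 33451 is false
Combine:
[1.1.1.3] false OR true = true
[1.1.1] false OR true OR true = true
[1.1.2.1.3] true OR false = true
[1.1.2.1] false AND false AND true = false
[1.1.2] NOT false = true
[1.1.3.1] true → true = true
[1.1.3.2.2.1] true AND true = true
[1.1.3.2.2] NOT true = false
[1.1.3.2] true AND false = false
[1.1.3] true AND false = false
[1.1] true AND true AND false = false
[1] NOT false = true
[2] exactly-one(true, false) = true
[root] true AND true = true
Overall: true → awarded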